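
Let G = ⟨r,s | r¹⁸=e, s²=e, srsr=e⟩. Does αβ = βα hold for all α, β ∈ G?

r·s = rs but s·r = r¹⁷s, so r·s ≠ s·r and G is not abelian.

Answer: No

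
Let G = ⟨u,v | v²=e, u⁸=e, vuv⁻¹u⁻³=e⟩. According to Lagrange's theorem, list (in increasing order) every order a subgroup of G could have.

|G| = 16 = 2⁴. By Lagrange's theorem the order of any subgroup divides 16; the divisors of 16 are 1, 2, 4, 8, 16.

Answer: 1, 2, 4, 8, 16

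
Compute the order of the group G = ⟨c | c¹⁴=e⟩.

G is generated by a single element, so G is cyclic. The relator gives c¹⁴ = e and no smaller power is forced to be e, so the 14 powers {c, e, c², c³, c⁴, c⁵, c⁶, c⁷, c⁸, c⁹, c¹², c¹³, c¹¹, c¹⁰} are distinct. Hence |G| = 14.

Answer: 14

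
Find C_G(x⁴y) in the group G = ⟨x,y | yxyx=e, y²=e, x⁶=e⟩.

⟨x⁴y⟩ ⊆ C_G(x⁴y) since powers of x⁴y commute with x⁴y; so |C_G(x⁴y)| ≥ |⟨x⁴y⟩| = 2.
By orbit–stabilizer, |C_G(x⁴y)| = |G| / |conj. class of x⁴y| = 12 / 3 = 4.
The 4 elements commuting with x⁴y are {e, x³, xy, x⁴y}.

Answer: {e, x³, xy, x⁴y}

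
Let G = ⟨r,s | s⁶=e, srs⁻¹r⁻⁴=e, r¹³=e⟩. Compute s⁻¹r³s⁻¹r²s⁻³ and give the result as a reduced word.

Multiply left to right, reducing at each step:
  (s⁵) · r³ = r⁴s⁵
  (r⁴s⁵) · s⁻¹ = r⁴s⁴
  (r⁴s⁴) · r² = r⁹s⁴
  (r⁹s⁴) · s⁻³ = r⁹s

Answer: r⁹s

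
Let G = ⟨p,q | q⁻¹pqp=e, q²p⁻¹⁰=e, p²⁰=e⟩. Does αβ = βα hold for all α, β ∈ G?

p·q = pq but q·p = p⁹q⁻¹, so p·q ≠ q·p and G is not abelian.

Answer: No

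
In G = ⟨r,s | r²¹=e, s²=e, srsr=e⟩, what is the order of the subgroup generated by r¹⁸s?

|⟨r¹⁸s⟩| equals the order of r¹⁸s. Compute successive powers until reaching e:
  (r¹⁸s)¹ = r¹⁸s, (r¹⁸s)² = e.
The smallest positive k with (r¹⁸s)ᵏ = e is 2, so |⟨r¹⁸s⟩| = 2.

Answer: 2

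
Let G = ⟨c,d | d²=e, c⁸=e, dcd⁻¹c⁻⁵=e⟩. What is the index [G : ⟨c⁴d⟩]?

First find ord(c⁴d) by computing successive powers:
  (c⁴d)¹ = c⁴d, (c⁴d)² = e.
So |⟨c⁴d⟩| = ord(c⁴d) = 2. With |G| = 16, by Lagrange [G : ⟨c⁴d⟩] = 16/2 = 8.

Answer: 8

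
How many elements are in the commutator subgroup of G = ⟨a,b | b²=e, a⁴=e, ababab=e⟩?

G' = [G, G] is generated by all commutators. The generator-pair commutators are: [a, b] = a²ba.
The subgroup they normally generate is {e, a², ab, ba³, a²ba, a³b, a²ba³, ba, aba², ba²b, a²ba²b, a³ba²}, of order 12.
Check: |G/G'| = 24/12 = 2 is the order of the abelianisation.

Answer: 12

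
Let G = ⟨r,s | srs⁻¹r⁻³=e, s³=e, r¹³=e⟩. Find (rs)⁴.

Compute successive powers of (rs), reducing at each step:
  (rs)²: (rs) · r = r⁴s;   (r⁴s) · s = r⁴s²
  (rs)³: (r⁴s²) · r = s²;   (s²) · s = e
  (rs)⁴: e · r = r;   r · s = rs

Answer: rs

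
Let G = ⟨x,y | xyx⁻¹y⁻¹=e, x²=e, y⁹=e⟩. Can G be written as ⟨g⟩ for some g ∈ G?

|G| = 18. The element xy has order 18 (its powers give 18 distinct elements), so ⟨xy⟩ = G and G is cyclic.

Answer: Yes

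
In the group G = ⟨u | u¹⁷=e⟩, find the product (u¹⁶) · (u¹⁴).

Compute (u¹⁶) · (u¹⁴) by multiplying left to right and reducing via the relations at each step:
  (u¹⁶) · u¹⁴ = u¹³

Answer: u¹³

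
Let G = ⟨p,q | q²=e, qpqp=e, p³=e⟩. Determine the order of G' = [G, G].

G' = [G, G] is generated by all commutators. The generator-pair commutators are: [p, q] = p².
The subgroup they normally generate is {e, p, p²}, of order 3.
Check: |G/G'| = 6/3 = 2 is the order of the abelianisation.

Answer: 3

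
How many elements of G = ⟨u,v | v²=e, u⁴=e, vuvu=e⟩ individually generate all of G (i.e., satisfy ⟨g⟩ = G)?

⟨g⟩ = G would require ord(g) = |G| = 8, but the maximum element order in G is 4 < 8. So G is not cyclic and no single element generates it: the count is 0.

Answer: 0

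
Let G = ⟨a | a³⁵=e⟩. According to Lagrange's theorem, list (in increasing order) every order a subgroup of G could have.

|G| = 35 = 5 · 7. By Lagrange's theorem the order of any subgroup divides 35; the divisors of 35 are 1, 5, 7, 35.

Answer: 1, 5, 7, 35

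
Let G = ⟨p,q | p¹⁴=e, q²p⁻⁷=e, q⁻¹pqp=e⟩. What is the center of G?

An element z ∈ Z(G) iff z commutes with every generator.
For example p⁷ is central: (p⁷)·p = p⁸ = p·(p⁷); (p⁷)·q = q⁻¹ = q·(p⁷).
Whereas p ∉ Z(G) since p·q = pq ≠ p⁶q⁻¹ = q·p.
Checking each of the 28 elements this way gives Z(G) = {e, p⁷}, of order 2.

Answer: {e, p⁷}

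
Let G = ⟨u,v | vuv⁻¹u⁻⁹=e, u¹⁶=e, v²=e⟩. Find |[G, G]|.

G' = [G, G] is generated by all commutators. The generator-pair commutators are: [u, v] = u⁸.
The subgroup they normally generate is {e, u⁸}, of order 2.
Check: |G/G'| = 32/2 = 16 is the order of the abelianisation.

Answer: 2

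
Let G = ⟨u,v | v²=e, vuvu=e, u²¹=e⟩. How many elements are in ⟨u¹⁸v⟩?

|⟨u¹⁸v⟩| equals the order of u¹⁸v. Compute successive powers until reaching e:
  (u¹⁸v)¹ = u¹⁸v, (u¹⁸v)² = e.
The smallest positive k with (u¹⁸v)ᵏ = e is 2, so |⟨u¹⁸v⟩| = 2.

Answer: 2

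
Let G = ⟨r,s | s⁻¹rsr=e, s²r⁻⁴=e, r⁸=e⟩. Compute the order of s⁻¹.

Compute successive powers until reaching e:
  (s⁻¹)¹ = s⁻¹, (s⁻¹)² = r⁴, (s⁻¹)³ = s, (s⁻¹)⁴ = e.
The smallest positive k with (s⁻¹)ᵏ = e is 4.

Answer: 4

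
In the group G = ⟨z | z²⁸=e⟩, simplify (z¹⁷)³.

Compute successive powers of (z¹⁷), reducing at each step:
  (z¹⁷)²: (z¹⁷) · z¹⁷ = z⁶
  (z¹⁷)³: (z⁶) · z¹⁷ = z²³

Answer: z²³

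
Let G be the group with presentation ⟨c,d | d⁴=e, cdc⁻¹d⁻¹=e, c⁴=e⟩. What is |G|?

Enumerate words in the generators, reducing via the relations: the distinct elements are
  {c, d, e, cd, c², c³, d², d³, cd², cd³, c²d, c³d, c²d², c²d³, c³d², c³d³}.
No further products give new elements, so |G| = 16.

Answer: 16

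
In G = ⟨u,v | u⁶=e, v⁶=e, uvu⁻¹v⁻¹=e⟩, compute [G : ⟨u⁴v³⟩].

First find ord(u⁴v³) by computing successive powers:
  (u⁴v³)¹ = u⁴v³, (u⁴v³)² = u², (u⁴v³)³ = v³, (u⁴v³)⁴ = u⁴, (u⁴v³)⁵ = u²v³, (u⁴v³)⁶ = e.
So |⟨u⁴v³⟩| = ord(u⁴v³) = 6. With |G| = 36, by Lagrange [G : ⟨u⁴v³⟩] = 36/6 = 6.

Answer: 6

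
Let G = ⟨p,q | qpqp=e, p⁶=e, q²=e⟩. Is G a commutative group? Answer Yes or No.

p·q = pq but q·p = p⁵q, so p·q ≠ q·p and G is not abelian.

Answer: No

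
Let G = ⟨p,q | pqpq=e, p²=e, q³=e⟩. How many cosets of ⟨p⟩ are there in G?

First find ord(p) by computing successive powers:
  p¹ = p, p² = e.
So |⟨p⟩| = ord(p) = 2. With |G| = 6, by Lagrange [G : ⟨p⟩] = 6/2 = 3.

Answer: 3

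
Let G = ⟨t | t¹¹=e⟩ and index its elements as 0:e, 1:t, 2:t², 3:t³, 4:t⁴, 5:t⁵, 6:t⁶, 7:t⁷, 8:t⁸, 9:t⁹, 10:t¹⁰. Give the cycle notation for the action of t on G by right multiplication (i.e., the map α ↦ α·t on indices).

(0 1 2 3 4 5 6 7 8 9 10)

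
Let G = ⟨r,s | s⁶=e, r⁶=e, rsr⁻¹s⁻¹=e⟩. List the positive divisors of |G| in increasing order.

|G| = 36 = 2² · 3². By Lagrange's theorem the order of any subgroup divides 36; the divisors of 36 are 1, 2, 3, 4, 6, 9, 12, 18, 36.

Answer: 1, 2, 3, 4, 6, 9, 12, 18, 36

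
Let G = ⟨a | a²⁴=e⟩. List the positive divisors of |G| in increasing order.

|G| = 24 = 2³ · 3. By Lagrange's theorem the order of any subgroup divides 24; the divisors of 24 are 1, 2, 3, 4, 6, 8, 12, 24.

Answer: 1, 2, 3, 4, 6, 8, 12, 24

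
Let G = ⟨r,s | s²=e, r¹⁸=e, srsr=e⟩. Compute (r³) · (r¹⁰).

Compute (r³) · (r¹⁰) by multiplying left to right and reducing via the relations at each step:
  (r³) · r¹⁰ = r¹³

Answer: r¹³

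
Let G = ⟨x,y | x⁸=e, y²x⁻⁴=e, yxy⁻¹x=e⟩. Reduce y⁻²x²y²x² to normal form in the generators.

Multiply left to right, reducing at each step:
  (x⁴) · x² = x⁶
  (x⁶) · y² = x²
  (x²) · x² = x⁴

Answer: x⁴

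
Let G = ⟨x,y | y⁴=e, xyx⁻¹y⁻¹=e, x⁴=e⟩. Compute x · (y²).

Compute x · (y²) by multiplying left to right and reducing via the relations at each step:
  x · y² = xy²

Answer: xy²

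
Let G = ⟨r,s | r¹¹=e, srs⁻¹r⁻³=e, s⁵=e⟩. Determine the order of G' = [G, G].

G' = [G, G] is generated by all commutators. The generator-pair commutators are: [r, s] = r⁹.
The subgroup they normally generate is {e, r, r², r³, r⁴, r⁵, r⁶, r⁷, r⁸, r⁹, r¹⁰}, of order 11.
Check: |G/G'| = 55/11 = 5 is the order of the abelianisation.

Answer: 11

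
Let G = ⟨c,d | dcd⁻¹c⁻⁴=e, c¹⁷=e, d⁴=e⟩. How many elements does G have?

Enumerate words in the generators, reducing via the relations: the distinct elements are
  {c, d, e, cd, c², c³, c⁴, c⁵, c⁶, c⁷, c⁸, c⁹, d², d³, cd², cd³, c²d, c³d, c¹², c¹³, c¹¹, c¹⁰, c¹⁴, c¹⁵, c¹⁶, c⁴d, c⁵d, c⁶d, c⁷d, c⁸d, c⁹d, c²d², c²d³, c³d², c³d³, c¹²d, c¹³d, c¹¹d, c¹⁰d, c¹⁴d, c¹⁵d, c¹⁶d, c⁴d², c⁴d³, c⁵d², c⁵d³, c⁶d², c⁶d³, c⁷d², c⁷d³, c⁸d², c⁸d³, c⁹d², c⁹d³, c¹²d², c¹²d³, c¹³d², c¹³d³, c¹¹d², c¹¹d³, c¹⁰d², c¹⁰d³, c¹⁴d², c¹⁴d³, c¹⁵d², c¹⁵d³, c¹⁶d², c¹⁶d³}.
No further products give new elements, so |G| = 68.

Answer: 68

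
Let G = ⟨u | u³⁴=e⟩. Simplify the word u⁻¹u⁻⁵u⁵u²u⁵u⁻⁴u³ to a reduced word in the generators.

Multiply left to right, reducing at each step:
  (u³³) · u⁻⁵ = u²⁸
  (u²⁸) · u⁵ = u³³
  (u³³) · u² = u
  u · u⁵ = u⁶
  (u⁶) · u⁻⁴ = u²
  (u²) · u³ = u⁵

Answer: u⁵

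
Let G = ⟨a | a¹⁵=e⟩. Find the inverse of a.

The order of a is 15 (smallest k with aᵏ = e), so a⁻¹ = a¹⁴ = a¹⁴.
Check: a · (a¹⁴) → a · a¹⁴ = e, giving e as required.

Answer: a¹⁴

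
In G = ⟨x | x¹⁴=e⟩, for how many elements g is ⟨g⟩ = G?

G is cyclic of order 14. An element generates G iff its order is 14, and a cyclic group of order 14 has exactly φ(14) = 6 such elements.

Answer: 6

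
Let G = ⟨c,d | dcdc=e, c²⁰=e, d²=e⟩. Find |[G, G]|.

G' = [G, G] is generated by all commutators. The generator-pair commutators are: [c, d] = c².
The subgroup they normally generate is {e, c², c⁴, c⁶, c⁸, c¹⁰, c¹², c¹⁴, c¹⁶, c¹⁸}, of order 10.
Check: |G/G'| = 40/10 = 4 is the order of the abelianisation.

Answer: 10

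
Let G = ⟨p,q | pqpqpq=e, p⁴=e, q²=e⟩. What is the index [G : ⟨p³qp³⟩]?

First find ord(p³qp³) by computing successive powers:
  (p³qp³)¹ = p³qp³, (p³qp³)² = qp²q, (p³qp³)³ = pqp, (p³qp³)⁴ = e.
So |⟨p³qp³⟩| = ord(p³qp³) = 4. With |G| = 24, by Lagrange [G : ⟨p³qp³⟩] = 24/4 = 6.

Answer: 6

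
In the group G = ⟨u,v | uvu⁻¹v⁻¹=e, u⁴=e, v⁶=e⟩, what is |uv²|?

Compute successive powers until reaching e:
  (uv²)¹ = uv², (uv²)² = u²v⁴, (uv²)³ = u³, (uv²)⁴ = v², (uv²)⁵ = uv⁴, (uv²)⁶ = u², (uv²)⁷ = u³v², (uv²)⁸ = v⁴, (uv²)⁹ = u, (uv²)¹⁰ = u²v², (uv²)¹¹ = u³v⁴, (uv²)¹² = e.
The smallest positive k with (uv²)ᵏ = e is 12.

Answer: 12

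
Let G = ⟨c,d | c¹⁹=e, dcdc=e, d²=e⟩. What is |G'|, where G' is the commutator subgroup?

G' = [G, G] is generated by all commutators. The generator-pair commutators are: [c, d] = c².
The subgroup they normally generate is {e, c, c², c³, c⁴, c⁵, c⁶, c⁷, c⁸, c⁹, c¹⁰, c¹¹, c¹², c¹³, c¹⁴, c¹⁵, c¹⁶, c¹⁷, c¹⁸}, of order 19.
Check: |G/G'| = 38/19 = 2 is the order of the abelianisation.

Answer: 19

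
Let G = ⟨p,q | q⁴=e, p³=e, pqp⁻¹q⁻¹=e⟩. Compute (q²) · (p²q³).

Compute (q²) · (p²q³) by multiplying left to right and reducing via the relations at each step:
  (q²) · p² = p²q²
  (p²q²) · q³ = p²q

Answer: p²q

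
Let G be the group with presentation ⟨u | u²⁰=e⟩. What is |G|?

G is generated by a single element, so G is cyclic. The relator gives u²⁰ = e and no smaller power is forced to be e, so the 20 powers {e, u, u², u³, u⁴, u⁵, u⁶, u⁷, u⁸, u⁹, u¹², u¹³, u¹¹, u¹⁰, u¹⁴, u¹⁵, u¹⁶, u¹⁷, u¹⁸, u¹⁹} are distinct. Hence |G| = 20.

Answer: 20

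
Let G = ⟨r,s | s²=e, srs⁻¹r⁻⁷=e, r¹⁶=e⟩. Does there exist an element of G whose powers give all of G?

Every cyclic group is abelian. But r·s = rs while s·r = r⁷s, so r·s ≠ s·r and G is not abelian. Hence G is not cyclic.

Answer: No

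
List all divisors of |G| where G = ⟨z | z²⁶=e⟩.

|G| = 26 = 2 · 13. By Lagrange's theorem the order of any subgroup divides 26; the divisors of 26 are 1, 2, 13, 26.

Answer: 1, 2, 13, 26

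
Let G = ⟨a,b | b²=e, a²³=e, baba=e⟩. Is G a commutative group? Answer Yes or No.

a·b = ab but b·a = a²²b, so a·b ≠ b·a and G is not abelian.

Answer: No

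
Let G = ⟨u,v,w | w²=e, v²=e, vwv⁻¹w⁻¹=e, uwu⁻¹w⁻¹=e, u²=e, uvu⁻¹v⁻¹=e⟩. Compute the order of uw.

Compute successive powers until reaching e:
  (uw)¹ = uw, (uw)² = e.
The smallest positive k with (uw)ᵏ = e is 2.

Answer: 2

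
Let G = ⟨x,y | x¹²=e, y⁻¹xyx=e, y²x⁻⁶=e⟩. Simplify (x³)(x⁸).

Compute (x³) · (x⁸) by multiplying left to right and reducing via the relations at each step:
  (x³) · x⁸ = x¹¹

Answer: x¹¹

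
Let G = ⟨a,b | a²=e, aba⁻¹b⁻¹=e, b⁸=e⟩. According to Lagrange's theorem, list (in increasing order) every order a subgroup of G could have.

|G| = 16 = 2⁴. By Lagrange's theorem the order of any subgroup divides 16; the divisors of 16 are 1, 2, 4, 8, 16.

Answer: 1, 2, 4, 8, 16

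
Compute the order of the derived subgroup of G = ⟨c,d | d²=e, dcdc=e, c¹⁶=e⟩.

G' = [G, G] is generated by all commutators. The generator-pair commutators are: [c, d] = c².
The subgroup they normally generate is {e, c², c⁴, c⁶, c⁸, c¹⁰, c¹², c¹⁴}, of order 8.
Check: |G/G'| = 32/8 = 4 is the order of the abelianisation.

Answer: 8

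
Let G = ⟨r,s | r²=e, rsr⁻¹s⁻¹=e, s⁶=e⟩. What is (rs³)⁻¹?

The order of (rs³) is 2 (smallest k with (rs³)ᵏ = e), so (rs³)⁻¹ = (rs³)¹ = rs³.
Check: (rs³) · (rs³) → (rs³) · r = s³;   (s³) · s³ = e, giving e as required.

Answer: rs³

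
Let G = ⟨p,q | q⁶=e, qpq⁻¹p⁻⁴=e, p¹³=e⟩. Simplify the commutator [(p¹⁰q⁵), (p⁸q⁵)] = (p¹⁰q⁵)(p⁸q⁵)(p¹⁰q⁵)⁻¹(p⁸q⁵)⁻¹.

[(p¹⁰q⁵), (p⁸q⁵)] = (p¹⁰q⁵)·(p⁸q⁵)·(p¹⁰q⁵)⁻¹·(p⁸q⁵)⁻¹.
  (p¹⁰q⁵) · (p⁸q⁵) = p¹²q⁴
  (p¹²q⁴) · (p¹²q) = p³q⁵
  (p³q⁵) · (p⁷q) = p⁸

Answer: p⁸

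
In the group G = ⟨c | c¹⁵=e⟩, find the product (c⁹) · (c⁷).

Compute (c⁹) · (c⁷) by multiplying left to right and reducing via the relations at each step:
  (c⁹) · c⁷ = c

Answer: c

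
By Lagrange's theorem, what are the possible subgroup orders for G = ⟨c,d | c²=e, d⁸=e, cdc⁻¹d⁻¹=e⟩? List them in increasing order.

|G| = 16 = 2⁴. By Lagrange's theorem the order of any subgroup divides 16; the divisors of 16 are 1, 2, 4, 8, 16.

Answer: 1, 2, 4, 8, 16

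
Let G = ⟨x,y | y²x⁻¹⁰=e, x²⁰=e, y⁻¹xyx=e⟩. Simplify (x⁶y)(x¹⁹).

Compute (x⁶y) · (x¹⁹) by multiplying left to right and reducing via the relations at each step:
  (x⁶y) · x¹⁹ = x⁷y

Answer: x⁷y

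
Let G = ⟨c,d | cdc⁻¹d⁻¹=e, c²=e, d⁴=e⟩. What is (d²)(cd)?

Compute (d²) · (cd) by multiplying left to right and reducing via the relations at each step:
  (d²) · c = cd²
  (cd²) · d = cd³

Answer: cd³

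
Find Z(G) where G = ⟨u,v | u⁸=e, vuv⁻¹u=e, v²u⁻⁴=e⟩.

An element z ∈ Z(G) iff z commutes with every generator.
For example u⁴ is central: (u⁴)·u = u⁵ = u·(u⁴); (u⁴)·v = v⁻¹ = v·(u⁴).
Whereas u ∉ Z(G) since u·v = uv ≠ u³v⁻¹ = v·u.
Checking each of the 16 elements this way gives Z(G) = {e, u⁴}, of order 2.

Answer: {e, u⁴}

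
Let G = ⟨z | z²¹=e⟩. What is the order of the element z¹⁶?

Compute successive powers until reaching e:
  (z¹⁶)¹ = z¹⁶, (z¹⁶)² = z¹¹, (z¹⁶)³ = z⁶, (z¹⁶)⁴ = z, (z¹⁶)⁵ = z¹⁷, (z¹⁶)⁶ = z¹², (z¹⁶)⁷ = z⁷, (z¹⁶)⁸ = z², (z¹⁶)⁹ = z¹⁸, (z¹⁶)¹⁰ = z¹³, (z¹⁶)¹¹ = z⁸, (z¹⁶)¹² = z³, (z¹⁶)¹³ = z¹⁹, (z¹⁶)¹⁴ = z¹⁴, (z¹⁶)¹⁵ = z⁹, (z¹⁶)¹⁶ = z⁴, (z¹⁶)¹⁷ = z²⁰, (z¹⁶)¹⁸ = z¹⁵, (z¹⁶)¹⁹ = z¹⁰, (z¹⁶)²⁰ = z⁵, (z¹⁶)²¹ = e.
The smallest positive k with (z¹⁶)ᵏ = e is 21.

Answer: 21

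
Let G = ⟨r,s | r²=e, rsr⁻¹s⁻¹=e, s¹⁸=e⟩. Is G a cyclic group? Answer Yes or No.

|G| = 36, but the maximum element order in G is 18 < 36. No single element generates all of G, so G is not cyclic.

Answer: No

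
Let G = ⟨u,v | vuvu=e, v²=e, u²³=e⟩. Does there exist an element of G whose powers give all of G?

Every cyclic group is abelian. But u·v = uv while v·u = u²²v, so u·v ≠ v·u and G is not abelian. Hence G is not cyclic.

Answer: No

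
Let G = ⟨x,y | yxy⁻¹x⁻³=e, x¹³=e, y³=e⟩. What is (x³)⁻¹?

The order of (x³) is 13 (smallest k with (x³)ᵏ = e), so (x³)⁻¹ = (x³)¹² = x¹⁰.
Check: (x³) · (x¹⁰) → (x³) · x¹⁰ = e, giving e as required.

Answer: x¹⁰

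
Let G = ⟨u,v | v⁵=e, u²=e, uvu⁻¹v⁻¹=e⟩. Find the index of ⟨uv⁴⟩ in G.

First find ord(uv⁴) by computing successive powers:
  (uv⁴)¹ = uv⁴, (uv⁴)² = v³, (uv⁴)³ = uv², (uv⁴)⁴ = v, (uv⁴)⁵ = u, (uv⁴)⁶ = v⁴, (uv⁴)⁷ = uv³, (uv⁴)⁸ = v², (uv⁴)⁹ = uv, (uv⁴)¹⁰ = e.
So |⟨uv⁴⟩| = ord(uv⁴) = 10. With |G| = 10, by Lagrange [G : ⟨uv⁴⟩] = 10/10 = 1.

Answer: 1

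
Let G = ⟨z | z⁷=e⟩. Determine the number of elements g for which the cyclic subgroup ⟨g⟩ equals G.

G is cyclic of order 7. An element generates G iff its order is 7, and a cyclic group of order 7 has exactly φ(7) = 6 such elements.

Answer: 6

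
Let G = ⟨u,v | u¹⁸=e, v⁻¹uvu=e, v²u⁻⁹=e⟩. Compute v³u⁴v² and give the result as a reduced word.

Multiply left to right, reducing at each step:
  (v⁻¹) · u⁴ = u⁵v
  (u⁵v) · v² = u⁵v⁻¹

Answer: u⁵v⁻¹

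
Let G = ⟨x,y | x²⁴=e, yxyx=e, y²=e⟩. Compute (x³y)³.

Compute successive powers of (x³y), reducing at each step:
  (x³y)²: (x³y) · x³ = y;   y · y = e
  (x³y)³: e · x³ = x³;   (x³) · y = x³y

Answer: x³y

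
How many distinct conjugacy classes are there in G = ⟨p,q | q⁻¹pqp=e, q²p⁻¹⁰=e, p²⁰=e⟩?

The conjugacy classes (representative and size) are:
  [e] (size 1), [p] (size 2), [p²] (size 2), [p³] (size 2), [p⁴] (size 2), [p⁵] (size 2), [p¹⁴] (size 2), [p⁷] (size 2), [p⁸] (size 2), [p¹¹] (size 2), [p¹⁰] (size 1), [p²q⁻¹] (size 10), [p⁹q] (size 10).
Class equation: 1 + 2 + 2 + 2 + 2 + 2 + 2 + 2 + 2 + 2 + 1 + 10 + 10 = 40 = |G|. So G has 13 conjugacy classes.

Answer: 13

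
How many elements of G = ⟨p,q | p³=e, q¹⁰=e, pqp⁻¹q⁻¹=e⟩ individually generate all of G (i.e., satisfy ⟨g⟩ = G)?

G is cyclic of order 30. An element generates G iff its order is 30, and a cyclic group of order 30 has exactly φ(30) = 8 such elements.

Answer: 8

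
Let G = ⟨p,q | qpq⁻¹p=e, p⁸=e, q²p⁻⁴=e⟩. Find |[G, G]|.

G' = [G, G] is generated by all commutators. The generator-pair commutators are: [p, q] = p².
The subgroup they normally generate is {e, p², p⁴, p⁶}, of order 4.
Check: |G/G'| = 16/4 = 4 is the order of the abelianisation.

Answer: 4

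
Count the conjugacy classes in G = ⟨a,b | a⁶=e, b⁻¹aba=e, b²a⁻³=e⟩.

The conjugacy classes (representative and size) are:
  [e] (size 1), [a] (size 2), [a²] (size 2), [a³] (size 1), [ab⁻¹] (size 3), [a²b⁻¹] (size 3).
Class equation: 1 + 2 + 2 + 1 + 3 + 3 = 12 = |G|. So G has 6 conjugacy classes.

Answer: 6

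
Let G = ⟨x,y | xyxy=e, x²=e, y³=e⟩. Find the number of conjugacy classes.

The conjugacy classes (representative and size) are:
  [e] (size 1), [xy²] (size 3), [y²] (size 2).
Class equation: 1 + 3 + 2 = 6 = |G|. So G has 3 conjugacy classes.

Answer: 3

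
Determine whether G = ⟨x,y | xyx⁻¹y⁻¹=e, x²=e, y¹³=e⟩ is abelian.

Each pair of generators commutes: x·y = xy = y·x. Since the generators pairwise commute, every element of G commutes with every other, so G is abelian.

Answer: Yes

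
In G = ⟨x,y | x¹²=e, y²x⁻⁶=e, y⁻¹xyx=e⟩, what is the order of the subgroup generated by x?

|⟨x⟩| equals the order of x. Compute successive powers until reaching e:
  x¹ = x, x² = x², x³ = x³, x⁴ = x⁴, x⁵ = x⁵, x⁶ = x⁶, x⁷ = x⁷, x⁸ = x⁸, x⁹ = x⁹, x¹⁰ = x¹⁰, x¹¹ = x¹¹, x¹² = e.
The smallest positive k with xᵏ = e is 12, so |⟨x⟩| = 12.

Answer: 12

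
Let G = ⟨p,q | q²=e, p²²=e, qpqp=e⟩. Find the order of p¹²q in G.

Compute successive powers until reaching e:
  (p¹²q)¹ = p¹²q, (p¹²q)² = e.
The smallest positive k with (p¹²q)ᵏ = e is 2.

Answer: 2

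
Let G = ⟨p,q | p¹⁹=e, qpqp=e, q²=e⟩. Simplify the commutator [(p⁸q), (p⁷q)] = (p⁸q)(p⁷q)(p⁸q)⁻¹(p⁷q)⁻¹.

[(p⁸q), (p⁷q)] = (p⁸q)·(p⁷q)·(p⁸q)⁻¹·(p⁷q)⁻¹.
  (p⁸q) · (p⁷q) = p
  p · (p⁸q) = p⁹q
  (p⁹q) · (p⁷q) = p²

Answer: p²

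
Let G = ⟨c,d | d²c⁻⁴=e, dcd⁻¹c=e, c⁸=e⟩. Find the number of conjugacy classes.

The conjugacy classes (representative and size) are:
  [e] (size 1), [c⁷] (size 2), [c²] (size 2), [c⁵] (size 2), [c⁴] (size 1), [c²d⁻¹] (size 4), [c³d] (size 4).
Class equation: 1 + 2 + 2 + 2 + 1 + 4 + 4 = 16 = |G|. So G has 7 conjugacy classes.

Answer: 7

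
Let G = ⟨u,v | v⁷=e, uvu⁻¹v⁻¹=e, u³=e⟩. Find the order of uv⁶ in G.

Compute successive powers until reaching e:
  (uv⁶)¹ = uv⁶, (uv⁶)² = u²v⁵, (uv⁶)³ = v⁴, (uv⁶)⁴ = uv³, (uv⁶)⁵ = u²v², (uv⁶)⁶ = v, (uv⁶)⁷ = u, (uv⁶)⁸ = u²v⁶, (uv⁶)⁹ = v⁵, (uv⁶)¹⁰ = uv⁴, (uv⁶)¹¹ = u²v³, (uv⁶)¹² = v², (uv⁶)¹³ = uv, (uv⁶)¹⁴ = u², (uv⁶)¹⁵ = v⁶, (uv⁶)¹⁶ = uv⁵, (uv⁶)¹⁷ = u²v⁴, (uv⁶)¹⁸ = v³, (uv⁶)¹⁹ = uv², (uv⁶)²⁰ = u²v, (uv⁶)²¹ = e.
The smallest positive k with (uv⁶)ᵏ = e is 21.

Answer: 21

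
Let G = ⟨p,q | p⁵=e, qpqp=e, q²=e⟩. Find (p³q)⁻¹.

The order of (p³q) is 2 (smallest k with (p³q)ᵏ = e), so (p³q)⁻¹ = (p³q)¹ = p³q.
Check: (p³q) · (p³q) → (p³q) · p³ = q;   q · q = e, giving e as required.

Answer: p³q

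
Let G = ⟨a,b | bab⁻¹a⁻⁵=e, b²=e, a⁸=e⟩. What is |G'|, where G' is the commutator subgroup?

G' = [G, G] is generated by all commutators. The generator-pair commutators are: [a, b] = a⁴.
The subgroup they normally generate is {e, a⁴}, of order 2.
Check: |G/G'| = 16/2 = 8 is the order of the abelianisation.

Answer: 2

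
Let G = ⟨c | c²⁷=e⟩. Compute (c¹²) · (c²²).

Compute (c¹²) · (c²²) by multiplying left to right and reducing via the relations at each step:
  (c¹²) · c²² = c⁷

Answer: c⁷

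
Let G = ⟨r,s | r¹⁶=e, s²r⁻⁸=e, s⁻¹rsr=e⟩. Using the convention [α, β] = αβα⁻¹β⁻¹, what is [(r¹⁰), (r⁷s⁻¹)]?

[(r¹⁰), (r⁷s⁻¹)] = (r¹⁰)·(r⁷s⁻¹)·(r¹⁰)⁻¹·(r⁷s⁻¹)⁻¹.
  (r¹⁰) · (r⁷s⁻¹) = rs⁻¹
  (rs⁻¹) · (r⁶) = r³s
  (r³s) · (r⁷s) = r⁴

Answer: r⁴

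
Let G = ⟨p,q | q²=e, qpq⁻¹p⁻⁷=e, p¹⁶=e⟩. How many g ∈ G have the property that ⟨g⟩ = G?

⟨g⟩ = G would require ord(g) = |G| = 32, but the maximum element order in G is 16 < 32. So G is not cyclic and no single element generates it: the count is 0.

Answer: 0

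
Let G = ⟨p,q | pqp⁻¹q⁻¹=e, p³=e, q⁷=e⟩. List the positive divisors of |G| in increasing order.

|G| = 21 = 3 · 7. By Lagrange's theorem the order of any subgroup divides 21; the divisors of 21 are 1, 3, 7, 21.

Answer: 1, 3, 7, 21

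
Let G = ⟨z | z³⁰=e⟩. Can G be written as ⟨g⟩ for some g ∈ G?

|G| = 30. The element z has order 30 (its powers give 30 distinct elements), so ⟨z⟩ = G and G is cyclic.

Answer: Yes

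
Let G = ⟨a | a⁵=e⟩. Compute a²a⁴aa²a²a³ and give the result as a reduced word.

Multiply left to right, reducing at each step:
  (a²) · a⁴ = a
  a · a = a²
  (a²) · a² = a⁴
  (a⁴) · a² = a
  a · a³ = a⁴

Answer: a⁴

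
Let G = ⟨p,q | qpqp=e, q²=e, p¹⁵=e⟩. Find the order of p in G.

Compute successive powers until reaching e:
  p¹ = p, p² = p², p³ = p³, p⁴ = p⁴, p⁵ = p⁵, p⁶ = p⁶, p⁷ = p⁷, p⁸ = p⁸, p⁹ = p⁹, p¹⁰ = p¹⁰, p¹¹ = p¹¹, p¹² = p¹², p¹³ = p¹³, p¹⁴ = p¹⁴, p¹⁵ = e.
The smallest positive k with pᵏ = e is 15.

Answer: 15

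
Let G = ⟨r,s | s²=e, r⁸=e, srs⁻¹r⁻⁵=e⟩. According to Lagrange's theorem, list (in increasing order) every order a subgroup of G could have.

|G| = 16 = 2⁴. By Lagrange's theorem the order of any subgroup divides 16; the divisors of 16 are 1, 2, 4, 8, 16.

Answer: 1, 2, 4, 8, 16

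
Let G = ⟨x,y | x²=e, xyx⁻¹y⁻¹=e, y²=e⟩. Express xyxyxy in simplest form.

Multiply left to right, reducing at each step:
  x · y = xy
  (xy) · x = y
  y · y = e
  e · x = x
  x · y = xy

Answer: xy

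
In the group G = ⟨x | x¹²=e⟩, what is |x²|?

Compute successive powers until reaching e:
  (x²)¹ = x², (x²)² = x⁴, (x²)³ = x⁶, (x²)⁴ = x⁸, (x²)⁵ = x¹⁰, (x²)⁶ = e.
The smallest positive k with (x²)ᵏ = e is 6.

Answer: 6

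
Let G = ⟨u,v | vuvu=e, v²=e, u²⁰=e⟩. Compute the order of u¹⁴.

Compute successive powers until reaching e:
  (u¹⁴)¹ = u¹⁴, (u¹⁴)² = u⁸, (u¹⁴)³ = u², (u¹⁴)⁴ = u¹⁶, (u¹⁴)⁵ = u¹⁰, (u¹⁴)⁶ = u⁴, (u¹⁴)⁷ = u¹⁸, (u¹⁴)⁸ = u¹², (u¹⁴)⁹ = u⁶, (u¹⁴)¹⁰ = e.
The smallest positive k with (u¹⁴)ᵏ = e is 10.

Answer: 10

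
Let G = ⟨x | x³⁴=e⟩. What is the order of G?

G is generated by a single element, so G is cyclic. The relator gives x³⁴ = e and no smaller power is forced to be e, so the 34 powers {e, x, x², x³, x⁴, x⁵, x⁶, x⁷, x⁸, x⁹, x²², x²³, x²¹, x²⁰, x²⁴, x²⁵, x²⁶, x²⁷, x²⁸, x²⁹, x³², x³³, x³¹, x³⁰, x¹², x¹³, x¹¹, x¹⁰, x¹⁴, x¹⁵, x¹⁶, x¹⁷, x¹⁸, x¹⁹} are distinct. Hence |G| = 34.

Answer: 34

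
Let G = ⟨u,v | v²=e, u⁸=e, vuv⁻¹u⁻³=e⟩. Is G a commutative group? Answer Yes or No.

u·v = uv but v·u = u³v, so u·v ≠ v·u and G is not abelian.

Answer: No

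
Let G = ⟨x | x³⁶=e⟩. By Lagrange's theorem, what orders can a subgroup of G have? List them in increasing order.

|G| = 36 = 2² · 3². By Lagrange's theorem the order of any subgroup divides 36; the divisors of 36 are 1, 2, 3, 4, 6, 9, 12, 18, 36.

Answer: 1, 2, 3, 4, 6, 9, 12, 18, 36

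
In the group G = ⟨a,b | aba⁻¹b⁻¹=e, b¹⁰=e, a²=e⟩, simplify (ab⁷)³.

Compute successive powers of (ab⁷), reducing at each step:
  (ab⁷)²: (ab⁷) · a = b⁷;   (b⁷) · b⁷ = b⁴
  (ab⁷)³: (b⁴) · a = ab⁴;   (ab⁴) · b⁷ = ab

Answer: ab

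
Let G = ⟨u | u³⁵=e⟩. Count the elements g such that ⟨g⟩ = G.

G is cyclic of order 35. An element generates G iff its order is 35, and a cyclic group of order 35 has exactly φ(35) = 24 such elements.

Answer: 24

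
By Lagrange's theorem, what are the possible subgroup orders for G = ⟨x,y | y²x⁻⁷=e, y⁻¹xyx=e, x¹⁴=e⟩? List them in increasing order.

|G| = 28 = 2² · 7. By Lagrange's theorem the order of any subgroup divides 28; the divisors of 28 are 1, 2, 4, 7, 14, 28.

Answer: 1, 2, 4, 7, 14, 28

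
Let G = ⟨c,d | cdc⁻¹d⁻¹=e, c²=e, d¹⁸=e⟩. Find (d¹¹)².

Compute successive powers of (d¹¹), reducing at each step:
  (d¹¹)²: (d¹¹) · d¹¹ = d⁴

Answer: d⁴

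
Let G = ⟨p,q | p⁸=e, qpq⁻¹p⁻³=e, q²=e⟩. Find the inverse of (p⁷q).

The order of (p⁷q) is 4 (smallest k with (p⁷q)ᵏ = e), so (p⁷q)⁻¹ = (p⁷q)³ = p³q.
Check: (p⁷q) · (p³q) → (p⁷q) · p³ = q;   q · q = e, giving e as required.

Answer: p³q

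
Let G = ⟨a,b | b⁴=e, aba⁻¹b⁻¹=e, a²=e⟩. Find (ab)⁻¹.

The order of (ab) is 4 (smallest k with (ab)ᵏ = e), so (ab)⁻¹ = (ab)³ = ab³.
Check: (ab) · (ab³) → (ab) · a = b;   b · b³ = e, giving e as required.

Answer: ab³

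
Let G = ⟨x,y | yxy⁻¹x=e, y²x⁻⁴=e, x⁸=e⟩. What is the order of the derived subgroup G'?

G' = [G, G] is generated by all commutators. The generator-pair commutators are: [x, y] = x².
The subgroup they normally generate is {e, x², x⁴, x⁶}, of order 4.
Check: |G/G'| = 16/4 = 4 is the order of the abelianisation.

Answer: 4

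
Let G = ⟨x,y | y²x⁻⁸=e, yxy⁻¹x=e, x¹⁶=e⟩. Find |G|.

Enumerate words in the generators, reducing via the relations: the distinct elements are
  {e, x, y, xy, x², x³, x⁴, x⁵, x⁶, x⁷, x⁸, x⁹, x²y, x³y, x¹², x¹³, x¹¹, x¹⁰, x¹⁴, x¹⁵, x⁴y, x⁵y, x⁶y, x⁷y, y⁻¹, xy⁻¹, x²y⁻¹, x³y⁻¹, x⁴y⁻¹, x⁵y⁻¹, x⁶y⁻¹, x⁷y⁻¹}.
No further products give new elements, so |G| = 32.

Answer: 32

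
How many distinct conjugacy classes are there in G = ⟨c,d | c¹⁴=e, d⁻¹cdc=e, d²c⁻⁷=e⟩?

The conjugacy classes (representative and size) are:
  [e] (size 1), [c¹³] (size 2), [c¹²] (size 2), [c¹¹] (size 2), [c⁴] (size 2), [c⁵] (size 2), [c⁸] (size 2), [c⁷] (size 1), [c⁵d⁻¹] (size 7), [c⁵d] (size 7).
Class equation: 1 + 2 + 2 + 2 + 2 + 2 + 2 + 1 + 7 + 7 = 28 = |G|. So G has 10 conjugacy classes.

Answer: 10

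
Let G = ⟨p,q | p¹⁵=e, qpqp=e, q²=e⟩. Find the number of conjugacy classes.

The conjugacy classes (representative and size) are:
  [e] (size 1), [p¹⁴] (size 2), [p²] (size 2), [p³] (size 2), [p⁴] (size 2), [p¹⁰] (size 2), [p⁹] (size 2), [p⁷] (size 2), [p¹³q] (size 15).
Class equation: 1 + 2 + 2 + 2 + 2 + 2 + 2 + 2 + 15 = 30 = |G|. So G has 9 conjugacy classes.

Answer: 9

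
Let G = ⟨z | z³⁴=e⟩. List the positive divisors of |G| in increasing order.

|G| = 34 = 2 · 17. By Lagrange's theorem the order of any subgroup divides 34; the divisors of 34 are 1, 2, 17, 34.

Answer: 1, 2, 17, 34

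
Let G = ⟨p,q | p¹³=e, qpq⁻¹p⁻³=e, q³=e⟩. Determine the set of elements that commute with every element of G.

An element z ∈ Z(G) iff z commutes with every generator.
For example e is central: e·p = p = p·e; e·q = q = q·e.
Whereas p ∉ Z(G) since p·q = pq ≠ p³q = q·p.
Checking each of the 39 elements this way gives Z(G) = {e}, of order 1.

Answer: {e}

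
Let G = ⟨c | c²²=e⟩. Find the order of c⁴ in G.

Compute successive powers until reaching e:
  (c⁴)¹ = c⁴, (c⁴)² = c⁸, (c⁴)³ = c¹², (c⁴)⁴ = c¹⁶, (c⁴)⁵ = c²⁰, (c⁴)⁶ = c², (c⁴)⁷ = c⁶, (c⁴)⁸ = c¹⁰, (c⁴)⁹ = c¹⁴, (c⁴)¹⁰ = c¹⁸, (c⁴)¹¹ = e.
The smallest positive k with (c⁴)ᵏ = e is 11.

Answer: 11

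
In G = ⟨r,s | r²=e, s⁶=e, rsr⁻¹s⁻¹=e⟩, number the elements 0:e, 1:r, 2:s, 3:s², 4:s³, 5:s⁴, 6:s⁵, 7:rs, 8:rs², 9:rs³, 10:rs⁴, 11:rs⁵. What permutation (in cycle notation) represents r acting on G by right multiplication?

(0 1)(2 7)(3 8)(4 9)(5 10)(6 11)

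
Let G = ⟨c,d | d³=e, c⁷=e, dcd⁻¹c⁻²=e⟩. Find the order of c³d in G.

Compute successive powers until reaching e:
  (c³d)¹ = c³d, (c³d)² = c²d², (c³d)³ = e.
The smallest positive k with (c³d)ᵏ = e is 3.

Answer: 3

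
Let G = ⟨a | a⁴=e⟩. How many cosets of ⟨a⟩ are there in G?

First find ord(a) by computing successive powers:
  a¹ = a, a² = a², a³ = a³, a⁴ = e.
So |⟨a⟩| = ord(a) = 4. With |G| = 4, by Lagrange [G : ⟨a⟩] = 4/4 = 1.

Answer: 1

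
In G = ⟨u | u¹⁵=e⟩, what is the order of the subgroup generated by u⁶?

|⟨u⁶⟩| equals the order of u⁶. Compute successive powers until reaching e:
  (u⁶)¹ = u⁶, (u⁶)² = u¹², (u⁶)³ = u³, (u⁶)⁴ = u⁹, (u⁶)⁵ = e.
The smallest positive k with (u⁶)ᵏ = e is 5, so |⟨u⁶⟩| = 5.

Answer: 5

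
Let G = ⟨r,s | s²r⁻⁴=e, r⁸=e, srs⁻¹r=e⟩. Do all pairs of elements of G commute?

r·s = rs but s·r = r³s⁻¹, so r·s ≠ s·r and G is not abelian.

Answer: No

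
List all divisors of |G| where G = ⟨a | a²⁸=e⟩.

|G| = 28 = 2² · 7. By Lagrange's theorem the order of any subgroup divides 28; the divisors of 28 are 1, 2, 4, 7, 14, 28.

Answer: 1, 2, 4, 7, 14, 28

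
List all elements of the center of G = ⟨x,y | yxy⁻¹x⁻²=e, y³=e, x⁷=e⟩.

An element z ∈ Z(G) iff z commutes with every generator.
For example e is central: e·x = x = x·e; e·y = y = y·e.
Whereas x ∉ Z(G) since x·y = xy ≠ x²y = y·x.
Checking each of the 21 elements this way gives Z(G) = {e}, of order 1.

Answer: {e}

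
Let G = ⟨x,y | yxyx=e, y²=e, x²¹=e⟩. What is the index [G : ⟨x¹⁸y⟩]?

First find ord(x¹⁸y) by computing successive powers:
  (x¹⁸y)¹ = x¹⁸y, (x¹⁸y)² = e.
So |⟨x¹⁸y⟩| = ord(x¹⁸y) = 2. With |G| = 42, by Lagrange [G : ⟨x¹⁸y⟩] = 42/2 = 21.

Answer: 21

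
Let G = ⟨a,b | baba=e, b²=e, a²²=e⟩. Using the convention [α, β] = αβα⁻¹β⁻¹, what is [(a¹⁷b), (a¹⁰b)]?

[(a¹⁷b), (a¹⁰b)] = (a¹⁷b)·(a¹⁰b)·(a¹⁷b)⁻¹·(a¹⁰b)⁻¹.
  (a¹⁷b) · (a¹⁰b) = a⁷
  (a⁷) · (a¹⁷b) = a²b
  (a²b) · (a¹⁰b) = a¹⁴

Answer: a¹⁴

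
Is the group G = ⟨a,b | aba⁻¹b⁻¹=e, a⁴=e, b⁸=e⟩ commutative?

Each pair of generators commutes: a·b = ab = b·a. Since the generators pairwise commute, every element of G commutes with every other, so G is abelian.

Answer: Yes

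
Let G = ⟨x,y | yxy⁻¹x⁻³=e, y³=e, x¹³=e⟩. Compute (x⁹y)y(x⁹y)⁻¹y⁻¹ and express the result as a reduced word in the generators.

[(x⁹y), y] = (x⁹y)·y·(x⁹y)⁻¹·y⁻¹.
  (x⁹y) · y = x⁹y²
  (x⁹y²) · (x¹⁰y²) = x⁸y
  (x⁸y) · (y²) = x⁸

Answer: x⁸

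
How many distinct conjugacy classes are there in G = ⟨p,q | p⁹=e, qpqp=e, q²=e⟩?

The conjugacy classes (representative and size) are:
  [e] (size 1), [p⁸] (size 2), [p⁷] (size 2), [p⁶] (size 2), [p⁵] (size 2), [p⁴q] (size 9).
Class equation: 1 + 2 + 2 + 2 + 2 + 9 = 18 = |G|. So G has 6 conjugacy classes.

Answer: 6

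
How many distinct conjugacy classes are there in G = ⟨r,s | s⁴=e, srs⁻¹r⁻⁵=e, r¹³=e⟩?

The conjugacy classes (representative and size) are:
  [e] (size 1), [r] (size 4), [r²] (size 4), [r⁹] (size 4), [r¹²s] (size 13), [r⁴s²] (size 13), [r¹²s³] (size 13).
Class equation: 1 + 4 + 4 + 4 + 13 + 13 + 13 = 52 = |G|. So G has 7 conjugacy classes.

Answer: 7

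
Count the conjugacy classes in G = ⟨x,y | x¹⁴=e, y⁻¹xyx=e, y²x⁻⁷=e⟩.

The conjugacy classes (representative and size) are:
  [e] (size 1), [x¹³] (size 2), [x¹²] (size 2), [x¹¹] (size 2), [x⁴] (size 2), [x⁵] (size 2), [x⁸] (size 2), [x⁷] (size 1), [x⁵y⁻¹] (size 7), [x⁵y] (size 7).
Class equation: 1 + 2 + 2 + 2 + 2 + 2 + 2 + 1 + 7 + 7 = 28 = |G|. So G has 10 conjugacy classes.

Answer: 10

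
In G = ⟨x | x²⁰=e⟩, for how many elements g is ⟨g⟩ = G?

G is cyclic of order 20. An element generates G iff its order is 20, and a cyclic group of order 20 has exactly φ(20) = 8 such elements.

Answer: 8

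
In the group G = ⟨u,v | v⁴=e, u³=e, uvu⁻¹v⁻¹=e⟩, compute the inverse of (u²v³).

The order of (u²v³) is 12 (smallest k with (u²v³)ᵏ = e), so (u²v³)⁻¹ = (u²v³)¹¹ = uv.
Check: (u²v³) · (uv) → (u²v³) · u = v³;   (v³) · v = e, giving e as required.

Answer: uv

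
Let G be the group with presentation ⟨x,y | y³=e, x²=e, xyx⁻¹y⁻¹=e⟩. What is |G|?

Enumerate words in the generators, reducing via the relations: the distinct elements are
  {e, x, y, xy, y², xy²}.
No further products give new elements, so |G| = 6.

Answer: 6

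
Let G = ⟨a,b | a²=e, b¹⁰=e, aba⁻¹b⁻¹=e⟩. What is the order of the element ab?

Compute successive powers until reaching e:
  (ab)¹ = ab, (ab)² = b², (ab)³ = ab³, (ab)⁴ = b⁴, (ab)⁵ = ab⁵, (ab)⁶ = b⁶, (ab)⁷ = ab⁷, (ab)⁸ = b⁸, (ab)⁹ = ab⁹, (ab)¹⁰ = e.
The smallest positive k with (ab)ᵏ = e is 10.

Answer: 10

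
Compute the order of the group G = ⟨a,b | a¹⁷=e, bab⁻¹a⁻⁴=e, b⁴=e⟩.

Enumerate words in the generators, reducing via the relations: the distinct elements are
  {a, b, e, ab, a², a³, a⁴, a⁵, a⁶, a⁷, a⁸, a⁹, b², b³, ab², ab³, a²b, a³b, a¹², a¹³, a¹¹, a¹⁰, a¹⁴, a¹⁵, a¹⁶, a⁴b, a⁵b, a⁶b, a⁷b, a⁸b, a⁹b, a²b², a²b³, a³b², a³b³, a¹²b, a¹³b, a¹¹b, a¹⁰b, a¹⁴b, a¹⁵b, a¹⁶b, a⁴b², a⁴b³, a⁵b², a⁵b³, a⁶b², a⁶b³, a⁷b², a⁷b³, a⁸b², a⁸b³, a⁹b², a⁹b³, a¹²b², a¹²b³, a¹³b², a¹³b³, a¹¹b², a¹¹b³, a¹⁰b², a¹⁰b³, a¹⁴b², a¹⁴b³, a¹⁵b², a¹⁵b³, a¹⁶b², a¹⁶b³}.
No further products give new elements, so |G| = 68.

Answer: 68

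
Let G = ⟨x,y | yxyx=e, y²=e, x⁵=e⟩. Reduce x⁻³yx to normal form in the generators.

Multiply left to right, reducing at each step:
  (x²) · y = x²y
  (x²y) · x = xy

Answer: xy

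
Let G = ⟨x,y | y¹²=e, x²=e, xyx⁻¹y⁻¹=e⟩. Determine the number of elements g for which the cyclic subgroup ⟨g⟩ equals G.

⟨g⟩ = G would require ord(g) = |G| = 24, but the maximum element order in G is 12 < 24. So G is not cyclic and no single element generates it: the count is 0.

Answer: 0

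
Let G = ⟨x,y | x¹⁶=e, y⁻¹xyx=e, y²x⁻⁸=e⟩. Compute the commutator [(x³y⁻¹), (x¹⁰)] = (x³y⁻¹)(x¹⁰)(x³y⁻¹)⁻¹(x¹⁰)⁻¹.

[(x³y⁻¹), (x¹⁰)] = (x³y⁻¹)·(x¹⁰)·(x³y⁻¹)⁻¹·(x¹⁰)⁻¹.
  (x³y⁻¹) · (x¹⁰) = xy
  (xy) · (x³y) = x⁶
  (x⁶) · (x⁶) = x¹²

Answer: x¹²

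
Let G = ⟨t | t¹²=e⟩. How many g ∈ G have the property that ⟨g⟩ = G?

G is cyclic of order 12. An element generates G iff its order is 12, and a cyclic group of order 12 has exactly φ(12) = 4 such elements.

Answer: 4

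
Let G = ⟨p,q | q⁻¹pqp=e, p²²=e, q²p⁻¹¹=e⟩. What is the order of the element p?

Compute successive powers until reaching e:
  p¹ = p, p² = p², p³ = p³, p⁴ = p⁴, p⁵ = p⁵, p⁶ = p⁶, p⁷ = p⁷, p⁸ = p⁸, p⁹ = p⁹, p¹⁰ = p¹⁰, p¹¹ = p¹¹, p¹² = p¹², p¹³ = p¹³, p¹⁴ = p¹⁴, p¹⁵ = p¹⁵, p¹⁶ = p¹⁶, p¹⁷ = p¹⁷, p¹⁸ = p¹⁸, p¹⁹ = p¹⁹, p²⁰ = p²⁰, p²¹ = p²¹, p²² = e.
The smallest positive k with pᵏ = e is 22.

Answer: 22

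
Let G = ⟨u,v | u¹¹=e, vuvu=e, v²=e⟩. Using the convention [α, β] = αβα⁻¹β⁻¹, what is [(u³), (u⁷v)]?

[(u³), (u⁷v)] = (u³)·(u⁷v)·(u³)⁻¹·(u⁷v)⁻¹.
  (u³) · (u⁷v) = u¹⁰v
  (u¹⁰v) · (u⁸) = u²v
  (u²v) · (u⁷v) = u⁶

Answer: u⁶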